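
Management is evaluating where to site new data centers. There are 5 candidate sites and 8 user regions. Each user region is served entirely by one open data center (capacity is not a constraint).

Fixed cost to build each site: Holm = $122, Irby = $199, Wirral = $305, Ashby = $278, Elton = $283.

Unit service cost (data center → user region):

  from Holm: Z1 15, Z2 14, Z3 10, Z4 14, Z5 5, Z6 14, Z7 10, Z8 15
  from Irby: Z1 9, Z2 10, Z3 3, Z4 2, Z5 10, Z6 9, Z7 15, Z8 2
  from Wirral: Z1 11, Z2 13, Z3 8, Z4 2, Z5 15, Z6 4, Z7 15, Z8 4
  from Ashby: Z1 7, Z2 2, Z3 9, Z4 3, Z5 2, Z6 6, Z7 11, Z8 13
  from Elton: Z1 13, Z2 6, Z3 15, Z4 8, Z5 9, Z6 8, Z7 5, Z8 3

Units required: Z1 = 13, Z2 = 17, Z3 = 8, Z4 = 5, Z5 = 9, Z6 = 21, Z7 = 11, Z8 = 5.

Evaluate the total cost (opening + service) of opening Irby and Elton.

Total cost: 1049

Each user region is assigned to its cheapest site among the open ones.
{Irby, Elton}: Z1→Irby 9·13=117, Z2→Elton 6·17=102, Z3→Irby 3·8=24, Z4→Irby 2·5=10, Z5→Elton 9·9=81, Z6→Elton 8·21=168, Z7→Elton 5·11=55, Z8→Irby 2·5=10. Service 567; fixed 482; total 1049.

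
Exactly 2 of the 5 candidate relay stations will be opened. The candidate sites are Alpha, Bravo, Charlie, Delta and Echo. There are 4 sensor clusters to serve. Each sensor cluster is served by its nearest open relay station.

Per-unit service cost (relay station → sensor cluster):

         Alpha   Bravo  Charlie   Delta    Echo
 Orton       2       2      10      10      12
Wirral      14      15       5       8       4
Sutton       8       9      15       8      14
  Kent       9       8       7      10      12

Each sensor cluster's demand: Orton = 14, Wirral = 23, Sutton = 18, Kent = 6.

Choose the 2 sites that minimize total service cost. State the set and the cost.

Choose Alpha and Echo; total service cost 318.

With exactly 2 open, each sensor cluster uses its cheapest among the chosen.
{Alpha, Echo}: Orton→Alpha 2·14=28, Wirral→Echo 4·23=92, Sutton→Alpha 8·18=144, Kent→Alpha 9·6=54. Service cost 318.
{Alpha, Charlie}: service cost 329
{Bravo, Echo}: service cost 330
Among all 10 size-2 choices, {Alpha, Echo} is lowest.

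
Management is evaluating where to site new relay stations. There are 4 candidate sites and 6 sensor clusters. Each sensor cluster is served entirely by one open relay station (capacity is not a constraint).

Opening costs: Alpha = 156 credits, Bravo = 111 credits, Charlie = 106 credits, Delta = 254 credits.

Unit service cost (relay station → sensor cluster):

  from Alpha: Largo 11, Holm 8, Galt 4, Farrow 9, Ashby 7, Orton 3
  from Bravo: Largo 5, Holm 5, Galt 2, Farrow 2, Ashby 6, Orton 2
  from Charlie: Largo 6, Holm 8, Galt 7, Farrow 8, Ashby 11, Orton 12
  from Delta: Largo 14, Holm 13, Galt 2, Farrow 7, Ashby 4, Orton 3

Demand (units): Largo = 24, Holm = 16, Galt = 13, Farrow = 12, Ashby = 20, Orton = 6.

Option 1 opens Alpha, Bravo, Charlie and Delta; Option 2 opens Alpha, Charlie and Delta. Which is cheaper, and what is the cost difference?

Option 1: {Alpha, Bravo, Charlie, Delta}: Largo→Bravo 5·24=120, Holm→Bravo 5·16=80, Galt→Bravo 2·13=26, Farrow→Bravo 2·12=24, Ashby→Delta 4·20=80, Orton→Bravo 2·6=12. Service 342; fixed 627; total 969.
Option 2: {Alpha, Charlie, Delta}: Largo→Charlie 6·24=144, Holm→Alpha 8·16=128, Galt→Delta 2·13=26, Farrow→Delta 7·12=84, Ashby→Delta 4·20=80, Orton→Alpha 3·6=18. Service 480; fixed 516; total 996.
Difference: |969 − 996| = 27.

Option 1 is cheaper by 27.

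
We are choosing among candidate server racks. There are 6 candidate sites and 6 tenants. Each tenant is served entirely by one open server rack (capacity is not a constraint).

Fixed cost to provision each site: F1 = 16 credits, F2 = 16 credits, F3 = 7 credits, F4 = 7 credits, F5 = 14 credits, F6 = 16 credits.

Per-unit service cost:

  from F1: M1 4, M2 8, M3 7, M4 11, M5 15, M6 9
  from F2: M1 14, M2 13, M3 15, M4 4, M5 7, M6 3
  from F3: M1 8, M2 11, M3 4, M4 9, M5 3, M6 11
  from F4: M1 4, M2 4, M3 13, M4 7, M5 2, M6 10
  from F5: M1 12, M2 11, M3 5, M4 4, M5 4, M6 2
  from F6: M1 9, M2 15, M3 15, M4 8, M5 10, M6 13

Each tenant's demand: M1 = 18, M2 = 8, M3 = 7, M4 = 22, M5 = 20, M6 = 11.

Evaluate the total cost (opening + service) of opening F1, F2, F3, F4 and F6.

Total cost: 355

Each tenant is assigned to its cheapest site among the open ones.
{F1, F2, F3, F4, F6}: M1→F1 4·18=72, M2→F4 4·8=32, M3→F3 4·7=28, M4→F2 4·22=88, M5→F4 2·20=40, M6→F2 3·11=33. Service 293; fixed 62; total 355.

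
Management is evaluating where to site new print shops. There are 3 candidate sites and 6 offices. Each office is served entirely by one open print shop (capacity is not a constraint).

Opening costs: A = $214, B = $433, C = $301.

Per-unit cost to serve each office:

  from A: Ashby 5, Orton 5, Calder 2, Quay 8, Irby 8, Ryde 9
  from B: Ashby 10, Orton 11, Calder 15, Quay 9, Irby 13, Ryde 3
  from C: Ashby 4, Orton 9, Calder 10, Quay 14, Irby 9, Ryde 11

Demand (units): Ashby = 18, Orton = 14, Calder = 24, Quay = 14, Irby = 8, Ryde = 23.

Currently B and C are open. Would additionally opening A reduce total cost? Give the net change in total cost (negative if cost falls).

Current service cost with {B, C}: 705.
Adding A: each office re-picks its cheapest; new service cost 435, saving 270.
Extra fixed cost: 214. Net change = 214 − 270 = -56.
(Totals: 1439 → 1383.)

Yes — net change −56 (cost falls by 56).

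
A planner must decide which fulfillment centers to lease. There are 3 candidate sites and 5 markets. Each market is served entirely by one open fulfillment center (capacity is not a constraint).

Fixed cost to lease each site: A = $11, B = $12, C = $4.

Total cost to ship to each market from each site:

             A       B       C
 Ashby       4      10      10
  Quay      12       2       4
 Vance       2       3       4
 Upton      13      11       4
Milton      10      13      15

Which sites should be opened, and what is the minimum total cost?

For any fixed open set, each market goes to its cheapest open site; total = fixed + service.
{A, C}: Ashby→A 4, Quay→C 4, Vance→A 2, Upton→C 4, Milton→A 10. Service 24; fixed 15; total 39.
{C}: Ashby→C 10, Quay→C 4, Vance→C 4, Upton→C 4, Milton→C 15. Service 37; fixed 4; total 41.
{B, C}: Ashby→B 10, Quay→B 2, Vance→B 3, Upton→C 4, Milton→B 13. Service 32; fixed 16; total 48.
{A, B, C}: Ashby→A 4, Quay→B 2, Vance→A 2, Upton→C 4, Milton→A 10. Service 22; fixed 27; total 49.
No other subset beats 39.

Open A and C; minimum total cost 39.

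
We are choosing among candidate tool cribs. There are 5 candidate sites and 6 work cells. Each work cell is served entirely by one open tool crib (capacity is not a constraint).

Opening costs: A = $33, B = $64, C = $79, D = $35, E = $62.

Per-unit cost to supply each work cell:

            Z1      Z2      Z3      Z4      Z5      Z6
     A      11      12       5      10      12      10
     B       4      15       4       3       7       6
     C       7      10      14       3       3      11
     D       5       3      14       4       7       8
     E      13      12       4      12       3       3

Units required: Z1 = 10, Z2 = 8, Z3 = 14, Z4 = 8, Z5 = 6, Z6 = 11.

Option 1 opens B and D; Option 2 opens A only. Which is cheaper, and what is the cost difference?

Option 1: {B, D}: Z1→B 4·10=40, Z2→D 3·8=24, Z3→B 4·14=56, Z4→B 3·8=24, Z5→B 7·6=42, Z6→B 6·11=66. Service 252; fixed 99; total 351.
Option 2: {A}: Z1→A 11·10=110, Z2→A 12·8=96, Z3→A 5·14=70, Z4→A 10·8=80, Z5→A 12·6=72, Z6→A 10·11=110. Service 538; fixed 33; total 571.
Difference: |351 − 571| = 220.

Option 1 is cheaper by 220.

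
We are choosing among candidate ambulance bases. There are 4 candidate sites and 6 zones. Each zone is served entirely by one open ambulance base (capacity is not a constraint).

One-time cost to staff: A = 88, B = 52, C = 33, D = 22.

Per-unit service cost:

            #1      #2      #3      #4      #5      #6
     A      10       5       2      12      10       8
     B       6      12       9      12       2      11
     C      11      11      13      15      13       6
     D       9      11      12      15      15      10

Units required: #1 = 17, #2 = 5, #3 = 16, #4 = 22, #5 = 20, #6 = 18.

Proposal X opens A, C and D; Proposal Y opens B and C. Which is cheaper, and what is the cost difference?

Proposal Y is cheaper by 127.

Proposal X: {A, C, D}: #1→D 9·17=153, #2→A 5·5=25, #3→A 2·16=32, #4→A 12·22=264, #5→A 10·20=200, #6→C 6·18=108. Service 782; fixed 143; total 925.
Proposal Y: {B, C}: #1→B 6·17=102, #2→C 11·5=55, #3→B 9·16=144, #4→B 12·22=264, #5→B 2·20=40, #6→C 6·18=108. Service 713; fixed 85; total 798.
Difference: |925 − 798| = 127.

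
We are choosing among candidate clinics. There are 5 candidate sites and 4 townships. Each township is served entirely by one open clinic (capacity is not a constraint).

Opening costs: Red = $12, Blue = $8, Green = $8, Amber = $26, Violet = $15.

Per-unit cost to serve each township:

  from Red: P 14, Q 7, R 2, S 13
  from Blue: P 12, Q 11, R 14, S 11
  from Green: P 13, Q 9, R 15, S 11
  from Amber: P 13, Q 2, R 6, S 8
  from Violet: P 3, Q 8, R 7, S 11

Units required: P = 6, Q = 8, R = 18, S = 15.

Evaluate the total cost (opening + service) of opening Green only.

Each township is assigned to its cheapest site among the open ones.
{Green}: P→Green 13·6=78, Q→Green 9·8=72, R→Green 15·18=270, S→Green 11·15=165. Service 585; fixed 8; total 593.

Total cost: 593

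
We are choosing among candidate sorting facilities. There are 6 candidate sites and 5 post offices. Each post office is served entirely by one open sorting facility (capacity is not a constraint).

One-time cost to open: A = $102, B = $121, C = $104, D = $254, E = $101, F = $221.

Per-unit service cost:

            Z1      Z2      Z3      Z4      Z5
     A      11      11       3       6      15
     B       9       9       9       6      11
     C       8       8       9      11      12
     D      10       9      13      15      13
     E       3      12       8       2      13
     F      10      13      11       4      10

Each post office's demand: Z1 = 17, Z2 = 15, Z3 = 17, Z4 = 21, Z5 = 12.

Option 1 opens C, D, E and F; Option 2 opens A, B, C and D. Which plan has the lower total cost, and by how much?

Option 2 is cheaper by 3.

Option 1: {C, D, E, F}: Z1→E 3·17=51, Z2→C 8·15=120, Z3→E 8·17=136, Z4→E 2·21=42, Z5→F 10·12=120. Service 469; fixed 680; total 1149.
Option 2: {A, B, C, D}: Z1→C 8·17=136, Z2→C 8·15=120, Z3→A 3·17=51, Z4→A 6·21=126, Z5→B 11·12=132. Service 565; fixed 581; total 1146.
Difference: |1149 − 1146| = 3.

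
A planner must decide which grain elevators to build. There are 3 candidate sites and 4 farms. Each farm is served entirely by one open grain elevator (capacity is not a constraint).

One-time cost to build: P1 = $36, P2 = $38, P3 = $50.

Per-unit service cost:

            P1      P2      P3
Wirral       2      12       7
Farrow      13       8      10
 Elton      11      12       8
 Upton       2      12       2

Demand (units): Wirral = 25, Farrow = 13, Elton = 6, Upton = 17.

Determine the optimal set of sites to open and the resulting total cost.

For any fixed open set, each farm goes to its cheapest open site; total = fixed + service.
{P1, P2}: Wirral→P1 2·25=50, Farrow→P2 8·13=104, Elton→P1 11·6=66, Upton→P1 2·17=34. Service 254; fixed 74; total 328.
{P1, P3}: service 262 + fixed 86 = 348
{P1}: service 319 + fixed 36 = 355
{P1, P2, P3}: Wirral→P1 2·25=50, Farrow→P2 8·13=104, Elton→P3 8·6=48, Upton→P1 2·17=34. Service 236; fixed 124; total 360.
No other subset beats 328.

Open P1 and P2; minimum total cost 328.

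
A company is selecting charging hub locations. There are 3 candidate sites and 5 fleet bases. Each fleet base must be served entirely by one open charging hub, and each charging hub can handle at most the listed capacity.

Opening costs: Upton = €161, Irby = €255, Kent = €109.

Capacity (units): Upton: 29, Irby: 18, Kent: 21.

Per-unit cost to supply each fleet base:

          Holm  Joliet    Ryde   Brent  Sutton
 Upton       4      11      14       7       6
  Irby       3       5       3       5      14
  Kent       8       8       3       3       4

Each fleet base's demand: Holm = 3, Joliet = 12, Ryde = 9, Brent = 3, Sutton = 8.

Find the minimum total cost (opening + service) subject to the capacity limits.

Open {Upton, Kent}: Holm→Upton 4·3=12, Joliet→Kent 8·12=96, Ryde→Kent 3·9=27, Brent→Upton 7·3=21, Sutton→Upton 6·8=48.
Loads: Upton carries 14/29, Kent carries 21/21. Service 204; fixed 270; total 474.
Next best feasible plan costs 482.

Minimum total cost: 474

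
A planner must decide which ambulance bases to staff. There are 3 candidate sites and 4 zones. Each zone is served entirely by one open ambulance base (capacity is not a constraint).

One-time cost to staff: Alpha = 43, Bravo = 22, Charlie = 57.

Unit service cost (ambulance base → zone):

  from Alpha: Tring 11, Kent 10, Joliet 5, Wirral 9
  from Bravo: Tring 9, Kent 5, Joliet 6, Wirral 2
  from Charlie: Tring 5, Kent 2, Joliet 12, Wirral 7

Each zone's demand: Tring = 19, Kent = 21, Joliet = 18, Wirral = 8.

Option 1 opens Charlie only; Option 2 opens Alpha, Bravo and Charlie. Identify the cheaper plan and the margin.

Option 1: {Charlie}: Tring→Charlie 5·19=95, Kent→Charlie 2·21=42, Joliet→Charlie 12·18=216, Wirral→Charlie 7·8=56. Service 409; fixed 57; total 466.
Option 2: {Alpha, Bravo, Charlie}: Tring→Charlie 5·19=95, Kent→Charlie 2·21=42, Joliet→Alpha 5·18=90, Wirral→Bravo 2·8=16. Service 243; fixed 122; total 365.
Difference: |466 − 365| = 101.

Option 2 is cheaper by 101.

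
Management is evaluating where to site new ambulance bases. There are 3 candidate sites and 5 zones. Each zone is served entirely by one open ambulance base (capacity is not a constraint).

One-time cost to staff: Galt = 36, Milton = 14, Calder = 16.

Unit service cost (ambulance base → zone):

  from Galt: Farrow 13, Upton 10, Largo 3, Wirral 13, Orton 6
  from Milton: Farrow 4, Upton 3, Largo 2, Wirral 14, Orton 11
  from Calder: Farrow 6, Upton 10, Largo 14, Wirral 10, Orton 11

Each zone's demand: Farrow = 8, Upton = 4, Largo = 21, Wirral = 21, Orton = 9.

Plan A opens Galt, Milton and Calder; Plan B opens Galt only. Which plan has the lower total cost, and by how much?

Plan A is cheaper by 154.

Plan A: {Galt, Milton, Calder}: Farrow→Milton 4·8=32, Upton→Milton 3·4=12, Largo→Milton 2·21=42, Wirral→Calder 10·21=210, Orton→Galt 6·9=54. Service 350; fixed 66; total 416.
Plan B: {Galt}: Farrow→Galt 13·8=104, Upton→Galt 10·4=40, Largo→Galt 3·21=63, Wirral→Galt 13·21=273, Orton→Galt 6·9=54. Service 534; fixed 36; total 570.
Difference: |416 − 570| = 154.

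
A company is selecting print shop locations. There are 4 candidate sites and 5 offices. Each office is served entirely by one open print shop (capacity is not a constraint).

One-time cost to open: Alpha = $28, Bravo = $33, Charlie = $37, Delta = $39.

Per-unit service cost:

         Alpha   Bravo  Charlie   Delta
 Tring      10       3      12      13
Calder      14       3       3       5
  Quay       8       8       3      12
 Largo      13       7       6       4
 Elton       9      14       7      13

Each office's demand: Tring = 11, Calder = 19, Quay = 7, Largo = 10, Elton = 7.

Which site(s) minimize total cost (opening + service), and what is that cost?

For any fixed open set, each office goes to its cheapest open site; total = fixed + service.
{Bravo, Charlie}: Tring→Bravo 3·11=33, Calder→Bravo 3·19=57, Quay→Charlie 3·7=21, Largo→Charlie 6·10=60, Elton→Charlie 7·7=49. Service 220; fixed 70; total 290.
{Bravo, Charlie, Delta}: service 200 + fixed 109 = 309
{Alpha, Bravo, Charlie}: service 220 + fixed 98 = 318
{Alpha, Bravo, Charlie, Delta}: service 200 + fixed 137 = 337
No other subset beats 290.

Open Bravo and Charlie; minimum total cost 290.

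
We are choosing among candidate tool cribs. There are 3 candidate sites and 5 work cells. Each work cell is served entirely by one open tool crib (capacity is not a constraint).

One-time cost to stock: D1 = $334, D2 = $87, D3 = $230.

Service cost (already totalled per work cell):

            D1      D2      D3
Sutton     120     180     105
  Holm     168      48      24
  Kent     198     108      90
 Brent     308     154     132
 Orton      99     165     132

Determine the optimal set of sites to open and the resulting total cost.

For any fixed open set, each work cell goes to its cheapest open site; total = fixed + service.
{D3}: Sutton→D3 105, Holm→D3 24, Kent→D3 90, Brent→D3 132, Orton→D3 132. Service 483; fixed 230; total 713.
{D2}: Sutton→D2 180, Holm→D2 48, Kent→D2 108, Brent→D2 154, Orton→D2 165. Service 655; fixed 87; total 742.
{D2, D3}: Sutton→D3 105, Holm→D3 24, Kent→D3 90, Brent→D3 132, Orton→D3 132. Service 483; fixed 317; total 800.
{D1, D2, D3}: service 450 + fixed 651 = 1101
No other subset beats 713.

Open D3 only; minimum total cost 713.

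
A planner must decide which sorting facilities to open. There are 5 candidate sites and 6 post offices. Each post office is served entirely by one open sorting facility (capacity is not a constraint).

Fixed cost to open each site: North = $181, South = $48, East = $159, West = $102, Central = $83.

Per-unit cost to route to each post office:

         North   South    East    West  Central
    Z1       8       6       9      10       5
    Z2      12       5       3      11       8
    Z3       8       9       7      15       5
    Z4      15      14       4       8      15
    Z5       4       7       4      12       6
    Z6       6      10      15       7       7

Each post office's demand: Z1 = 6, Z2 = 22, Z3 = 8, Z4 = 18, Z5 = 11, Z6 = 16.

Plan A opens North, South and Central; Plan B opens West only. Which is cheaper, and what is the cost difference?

Plan A is cheaper by 28.

Plan A: {North, South, Central}: Z1→Central 5·6=30, Z2→South 5·22=110, Z3→Central 5·8=40, Z4→South 14·18=252, Z5→North 4·11=44, Z6→North 6·16=96. Service 572; fixed 312; total 884.
Plan B: {West}: Z1→West 10·6=60, Z2→West 11·22=242, Z3→West 15·8=120, Z4→West 8·18=144, Z5→West 12·11=132, Z6→West 7·16=112. Service 810; fixed 102; total 912.
Difference: |884 − 912| = 28.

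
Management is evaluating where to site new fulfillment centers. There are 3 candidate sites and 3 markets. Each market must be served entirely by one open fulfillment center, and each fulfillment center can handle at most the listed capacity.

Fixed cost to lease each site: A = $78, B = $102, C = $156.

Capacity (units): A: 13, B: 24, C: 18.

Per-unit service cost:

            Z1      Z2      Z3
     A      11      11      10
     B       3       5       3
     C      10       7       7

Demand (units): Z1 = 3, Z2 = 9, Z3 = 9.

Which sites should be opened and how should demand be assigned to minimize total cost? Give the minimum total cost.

Open {B}: Z1→B 3·3=9, Z2→B 5·9=45, Z3→B 3·9=27.
Loads: B carries 21/24. Service 81; fixed 102; total 183.
Next best feasible plan costs 261.

Minimum total cost: 183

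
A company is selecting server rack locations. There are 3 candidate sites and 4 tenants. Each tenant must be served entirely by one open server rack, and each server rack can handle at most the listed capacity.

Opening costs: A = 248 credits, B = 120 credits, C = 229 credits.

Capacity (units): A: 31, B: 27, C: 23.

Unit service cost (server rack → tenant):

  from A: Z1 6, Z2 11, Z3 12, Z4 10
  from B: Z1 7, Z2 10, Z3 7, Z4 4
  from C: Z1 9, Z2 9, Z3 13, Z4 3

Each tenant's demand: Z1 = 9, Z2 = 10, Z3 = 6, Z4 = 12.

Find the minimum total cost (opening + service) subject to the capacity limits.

Minimum total cost: 580

Open {B, C}: Z1→B 7·9=63, Z2→C 9·10=90, Z3→B 7·6=42, Z4→C 3·12=36.
Loads: B carries 15/27, C carries 22/23. Service 231; fixed 349; total 580.
Next best feasible plan costs 590.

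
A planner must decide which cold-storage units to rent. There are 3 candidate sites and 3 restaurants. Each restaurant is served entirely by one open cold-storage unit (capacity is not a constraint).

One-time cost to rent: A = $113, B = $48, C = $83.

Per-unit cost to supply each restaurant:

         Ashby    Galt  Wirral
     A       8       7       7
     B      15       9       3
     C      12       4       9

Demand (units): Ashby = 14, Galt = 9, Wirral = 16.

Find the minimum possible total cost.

For any fixed open set, each restaurant goes to its cheapest open site; total = fixed + service.
{B, C}: Ashby→C 12·14=168, Galt→C 4·9=36, Wirral→B 3·16=48. Service 252; fixed 131; total 383.
{A, B}: Ashby→A 8·14=112, Galt→A 7·9=63, Wirral→B 3·16=48. Service 223; fixed 161; total 384.
{B}: service 339 + fixed 48 = 387
{A, B, C}: service 196 + fixed 244 = 440
No other subset beats 383.

Minimum total cost: 383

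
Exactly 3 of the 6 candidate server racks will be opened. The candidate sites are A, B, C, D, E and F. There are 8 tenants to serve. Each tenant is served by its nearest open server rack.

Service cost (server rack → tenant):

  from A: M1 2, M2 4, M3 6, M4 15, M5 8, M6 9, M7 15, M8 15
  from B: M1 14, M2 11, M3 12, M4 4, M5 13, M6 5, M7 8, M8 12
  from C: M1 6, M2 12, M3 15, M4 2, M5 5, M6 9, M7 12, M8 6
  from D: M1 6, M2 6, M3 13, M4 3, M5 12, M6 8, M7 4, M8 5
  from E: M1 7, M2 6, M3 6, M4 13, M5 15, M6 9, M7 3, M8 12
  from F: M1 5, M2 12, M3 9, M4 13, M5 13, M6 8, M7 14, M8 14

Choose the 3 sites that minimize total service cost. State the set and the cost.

With exactly 3 open, each tenant uses its cheapest among the chosen.
{A, C, D}: M1→A 2, M2→A 4, M3→A 6, M4→C 2, M5→C 5, M6→D 8, M7→D 4, M8→D 5. Service cost 36.
{A, B, D}: service cost 37
{A, C, E}: service cost 37
Among all 20 size-3 choices, {A, C, D} is lowest.

Choose A, C and D; total service cost 36.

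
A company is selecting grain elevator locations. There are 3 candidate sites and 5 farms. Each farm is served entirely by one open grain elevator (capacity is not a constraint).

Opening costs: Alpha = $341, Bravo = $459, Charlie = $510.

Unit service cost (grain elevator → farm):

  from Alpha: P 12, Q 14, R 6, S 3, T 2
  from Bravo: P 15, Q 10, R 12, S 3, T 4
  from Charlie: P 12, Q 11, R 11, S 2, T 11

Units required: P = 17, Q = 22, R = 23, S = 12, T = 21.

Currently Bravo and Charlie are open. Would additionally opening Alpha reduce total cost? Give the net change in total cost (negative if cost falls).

No — net change +184 (cost rises by 184).

Current service cost with {Bravo, Charlie}: 785.
Adding Alpha: each farm re-picks its cheapest; new service cost 628, saving 157.
Extra fixed cost: 341. Net change = 341 − 157 = 184.
(Totals: 1754 → 1938.)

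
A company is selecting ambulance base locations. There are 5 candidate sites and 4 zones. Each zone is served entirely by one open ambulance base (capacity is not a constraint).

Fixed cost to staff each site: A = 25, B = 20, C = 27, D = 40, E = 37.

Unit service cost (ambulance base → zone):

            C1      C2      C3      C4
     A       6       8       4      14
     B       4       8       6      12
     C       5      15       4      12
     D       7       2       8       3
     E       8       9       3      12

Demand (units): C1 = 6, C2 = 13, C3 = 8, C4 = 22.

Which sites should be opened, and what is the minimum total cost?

Open C and D; minimum total cost 221.

For any fixed open set, each zone goes to its cheapest open site; total = fixed + service.
{C, D}: C1→C 5·6=30, C2→D 2·13=26, C3→C 4·8=32, C4→D 3·22=66. Service 154; fixed 67; total 221.
{B, D}: service 164 + fixed 60 = 224
{A, D}: service 160 + fixed 65 = 225
{A, B, C, D, E}: C1→B 4·6=24, C2→D 2·13=26, C3→E 3·8=24, C4→D 3·22=66. Service 140; fixed 149; total 289.
No other subset beats 221.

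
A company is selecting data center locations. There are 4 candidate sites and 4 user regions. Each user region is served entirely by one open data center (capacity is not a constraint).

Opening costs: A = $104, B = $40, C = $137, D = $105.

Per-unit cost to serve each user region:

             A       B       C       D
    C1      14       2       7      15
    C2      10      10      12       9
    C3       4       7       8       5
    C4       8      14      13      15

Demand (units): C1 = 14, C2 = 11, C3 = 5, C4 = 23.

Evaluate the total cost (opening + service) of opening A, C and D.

Each user region is assigned to its cheapest site among the open ones.
{A, C, D}: C1→C 7·14=98, C2→D 9·11=99, C3→A 4·5=20, C4→A 8·23=184. Service 401; fixed 346; total 747.

Total cost: 747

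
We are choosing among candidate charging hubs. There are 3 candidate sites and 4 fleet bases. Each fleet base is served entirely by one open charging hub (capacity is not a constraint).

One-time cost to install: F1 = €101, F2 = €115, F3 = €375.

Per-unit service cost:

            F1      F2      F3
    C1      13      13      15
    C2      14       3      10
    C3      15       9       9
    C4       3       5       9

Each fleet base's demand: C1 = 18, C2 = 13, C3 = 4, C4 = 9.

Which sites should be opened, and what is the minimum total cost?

Open F2 only; minimum total cost 469.

For any fixed open set, each fleet base goes to its cheapest open site; total = fixed + service.
{F2}: C1→F2 13·18=234, C2→F2 3·13=39, C3→F2 9·4=36, C4→F2 5·9=45. Service 354; fixed 115; total 469.
{F1, F2}: C1→F1 13·18=234, C2→F2 3·13=39, C3→F2 9·4=36, C4→F1 3·9=27. Service 336; fixed 216; total 552.
{F1}: C1→F1 13·18=234, C2→F1 14·13=182, C3→F1 15·4=60, C4→F1 3·9=27. Service 503; fixed 101; total 604.
{F1, F2, F3}: C1→F1 13·18=234, C2→F2 3·13=39, C3→F2 9·4=36, C4→F1 3·9=27. Service 336; fixed 591; total 927.
No other subset beats 469.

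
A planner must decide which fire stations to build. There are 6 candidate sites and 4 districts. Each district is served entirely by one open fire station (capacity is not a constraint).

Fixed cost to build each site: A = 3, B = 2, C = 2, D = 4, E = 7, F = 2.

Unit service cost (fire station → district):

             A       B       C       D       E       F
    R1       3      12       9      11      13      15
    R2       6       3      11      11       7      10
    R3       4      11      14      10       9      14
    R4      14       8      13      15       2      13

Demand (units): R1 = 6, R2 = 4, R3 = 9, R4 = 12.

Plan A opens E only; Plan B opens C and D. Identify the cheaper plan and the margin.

Plan A is cheaper by 132.

Plan A: {E}: R1→E 13·6=78, R2→E 7·4=28, R3→E 9·9=81, R4→E 2·12=24. Service 211; fixed 7; total 218.
Plan B: {C, D}: R1→C 9·6=54, R2→C 11·4=44, R3→D 10·9=90, R4→C 13·12=156. Service 344; fixed 6; total 350.
Difference: |218 − 350| = 132.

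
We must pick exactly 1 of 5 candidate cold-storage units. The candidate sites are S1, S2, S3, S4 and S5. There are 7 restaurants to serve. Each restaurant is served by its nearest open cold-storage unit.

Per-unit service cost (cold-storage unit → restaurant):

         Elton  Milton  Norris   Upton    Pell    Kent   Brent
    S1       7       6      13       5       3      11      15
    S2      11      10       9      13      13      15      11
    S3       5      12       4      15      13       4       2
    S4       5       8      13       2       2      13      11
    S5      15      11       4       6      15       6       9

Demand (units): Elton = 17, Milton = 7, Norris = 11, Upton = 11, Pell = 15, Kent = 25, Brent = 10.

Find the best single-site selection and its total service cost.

With exactly 1 open, each restaurant uses its cheapest among the chosen.
{S3}: Elton→S3 5·17=85, Milton→S3 12·7=84, Norris→S3 4·11=44, Upton→S3 15·11=165, Pell→S3 13·15=195, Kent→S3 4·25=100, Brent→S3 2·10=20. Service cost 693.
{S4}: service cost 771
{S1}: service cost 829
Among all 5 size-1 choices, {S3} is lowest.

Choose S3 only; total service cost 693.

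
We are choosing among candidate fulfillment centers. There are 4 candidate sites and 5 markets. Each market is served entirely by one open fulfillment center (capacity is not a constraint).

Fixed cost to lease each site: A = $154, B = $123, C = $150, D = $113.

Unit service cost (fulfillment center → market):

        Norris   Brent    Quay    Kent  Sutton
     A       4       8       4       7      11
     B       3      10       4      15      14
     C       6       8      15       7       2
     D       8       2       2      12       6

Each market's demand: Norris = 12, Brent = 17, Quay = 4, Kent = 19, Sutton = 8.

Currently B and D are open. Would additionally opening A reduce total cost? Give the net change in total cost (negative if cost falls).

No — net change +59 (cost rises by 59).

Current service cost with {B, D}: 354.
Adding A: each market re-picks its cheapest; new service cost 259, saving 95.
Extra fixed cost: 154. Net change = 154 − 95 = 59.
(Totals: 590 → 649.)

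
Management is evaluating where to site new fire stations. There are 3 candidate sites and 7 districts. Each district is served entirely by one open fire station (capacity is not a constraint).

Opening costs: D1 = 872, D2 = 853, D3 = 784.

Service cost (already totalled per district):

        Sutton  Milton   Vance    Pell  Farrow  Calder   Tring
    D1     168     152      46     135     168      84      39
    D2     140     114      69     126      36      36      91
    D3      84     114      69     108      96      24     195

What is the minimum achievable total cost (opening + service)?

For any fixed open set, each district goes to its cheapest open site; total = fixed + service.
{D2}: Sutton→D2 140, Milton→D2 114, Vance→D2 69, Pell→D2 126, Farrow→D2 36, Calder→D2 36, Tring→D2 91. Service 612; fixed 853; total 1465.
{D3}: Sutton→D3 84, Milton→D3 114, Vance→D3 69, Pell→D3 108, Farrow→D3 96, Calder→D3 24, Tring→D3 195. Service 690; fixed 784; total 1474.
{D1}: service 792 + fixed 872 = 1664
{D1, D2, D3}: Sutton→D3 84, Milton→D2 114, Vance→D1 46, Pell→D3 108, Farrow→D2 36, Calder→D3 24, Tring→D1 39. Service 451; fixed 2509; total 2960.
(All 7 nonempty subsets were checked; D2 only is lowest.)

Minimum total cost: 1465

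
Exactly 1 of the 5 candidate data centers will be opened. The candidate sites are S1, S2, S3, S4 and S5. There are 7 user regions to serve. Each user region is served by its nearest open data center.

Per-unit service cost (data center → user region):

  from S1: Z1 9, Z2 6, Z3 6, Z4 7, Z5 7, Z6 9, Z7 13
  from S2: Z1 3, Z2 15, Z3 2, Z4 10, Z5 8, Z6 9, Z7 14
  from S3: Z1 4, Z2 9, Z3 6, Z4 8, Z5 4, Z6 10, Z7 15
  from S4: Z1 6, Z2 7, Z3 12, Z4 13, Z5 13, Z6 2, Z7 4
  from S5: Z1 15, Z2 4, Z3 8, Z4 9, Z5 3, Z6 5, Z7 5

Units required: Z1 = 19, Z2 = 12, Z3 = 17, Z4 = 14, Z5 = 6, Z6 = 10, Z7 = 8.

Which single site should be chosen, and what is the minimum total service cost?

Choose S3 only; total service cost 642.

With exactly 1 open, each user region uses its cheapest among the chosen.
{S3}: Z1→S3 4·19=76, Z2→S3 9·12=108, Z3→S3 6·17=102, Z4→S3 8·14=112, Z5→S3 4·6=24, Z6→S3 10·10=100, Z7→S3 15·8=120. Service cost 642.
{S2}: service cost 661
{S1}: service cost 679
Among all 5 size-1 choices, {S3} is lowest.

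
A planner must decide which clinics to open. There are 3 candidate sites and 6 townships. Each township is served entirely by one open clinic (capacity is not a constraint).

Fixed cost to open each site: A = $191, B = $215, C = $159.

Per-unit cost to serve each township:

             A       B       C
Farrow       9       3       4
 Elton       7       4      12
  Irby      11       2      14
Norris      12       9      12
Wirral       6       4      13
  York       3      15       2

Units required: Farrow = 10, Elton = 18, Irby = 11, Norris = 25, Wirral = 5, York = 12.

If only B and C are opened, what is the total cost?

Total cost: 767

Each township is assigned to its cheapest site among the open ones.
{B, C}: Farrow→B 3·10=30, Elton→B 4·18=72, Irby→B 2·11=22, Norris→B 9·25=225, Wirral→B 4·5=20, York→C 2·12=24. Service 393; fixed 374; total 767.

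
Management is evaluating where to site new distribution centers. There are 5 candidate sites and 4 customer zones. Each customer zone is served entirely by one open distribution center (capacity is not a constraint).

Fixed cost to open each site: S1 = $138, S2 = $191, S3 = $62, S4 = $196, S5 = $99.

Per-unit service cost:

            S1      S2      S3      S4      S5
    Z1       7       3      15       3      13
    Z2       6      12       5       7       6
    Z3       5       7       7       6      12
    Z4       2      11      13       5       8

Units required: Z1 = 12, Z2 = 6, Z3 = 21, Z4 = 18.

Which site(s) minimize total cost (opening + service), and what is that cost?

For any fixed open set, each customer zone goes to its cheapest open site; total = fixed + service.
{S1}: Z1→S1 7·12=84, Z2→S1 6·6=36, Z3→S1 5·21=105, Z4→S1 2·18=36. Service 261; fixed 138; total 399.
{S1, S3}: Z1→S1 7·12=84, Z2→S3 5·6=30, Z3→S1 5·21=105, Z4→S1 2·18=36. Service 255; fixed 200; total 455.
{S4}: Z1→S4 3·12=36, Z2→S4 7·6=42, Z3→S4 6·21=126, Z4→S4 5·18=90. Service 294; fixed 196; total 490.
{S1, S2, S3, S4, S5}: Z1→S2 3·12=36, Z2→S3 5·6=30, Z3→S1 5·21=105, Z4→S1 2·18=36. Service 207; fixed 686; total 893.
No other subset beats 399.

Open S1 only; minimum total cost 399.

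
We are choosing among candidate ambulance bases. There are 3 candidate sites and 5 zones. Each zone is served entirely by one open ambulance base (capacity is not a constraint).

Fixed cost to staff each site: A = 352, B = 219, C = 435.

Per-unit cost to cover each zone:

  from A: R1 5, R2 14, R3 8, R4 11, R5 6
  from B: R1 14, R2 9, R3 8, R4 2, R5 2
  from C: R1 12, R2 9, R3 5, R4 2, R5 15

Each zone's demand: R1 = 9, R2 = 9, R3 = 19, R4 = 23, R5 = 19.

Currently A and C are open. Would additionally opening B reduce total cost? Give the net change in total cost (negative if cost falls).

No — net change +143 (cost rises by 143).

Current service cost with {A, C}: 381.
Adding B: each zone re-picks its cheapest; new service cost 305, saving 76.
Extra fixed cost: 219. Net change = 219 − 76 = 143.
(Totals: 1168 → 1311.)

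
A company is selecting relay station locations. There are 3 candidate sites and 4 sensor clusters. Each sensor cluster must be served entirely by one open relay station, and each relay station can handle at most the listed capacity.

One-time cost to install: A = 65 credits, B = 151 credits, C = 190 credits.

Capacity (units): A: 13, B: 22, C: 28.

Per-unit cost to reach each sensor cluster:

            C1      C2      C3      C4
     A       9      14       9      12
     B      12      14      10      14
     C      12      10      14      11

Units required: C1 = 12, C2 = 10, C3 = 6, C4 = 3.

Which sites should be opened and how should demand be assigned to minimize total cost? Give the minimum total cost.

Open {A, B}: C1→A 9·12=108, C2→B 14·10=140, C3→B 10·6=60, C4→B 14·3=42.
Loads: A carries 12/13, B carries 19/22. Service 350; fixed 216; total 566.
Next best feasible plan costs 580.

Minimum total cost: 566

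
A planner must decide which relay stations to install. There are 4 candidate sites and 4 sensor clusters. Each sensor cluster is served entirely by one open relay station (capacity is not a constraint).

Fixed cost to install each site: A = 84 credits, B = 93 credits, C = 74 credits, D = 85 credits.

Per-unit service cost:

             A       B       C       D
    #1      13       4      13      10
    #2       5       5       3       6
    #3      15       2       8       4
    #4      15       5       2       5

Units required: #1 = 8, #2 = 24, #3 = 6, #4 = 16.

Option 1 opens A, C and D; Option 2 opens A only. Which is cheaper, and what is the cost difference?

Option 1: {A, C, D}: #1→D 10·8=80, #2→C 3·24=72, #3→D 4·6=24, #4→C 2·16=32. Service 208; fixed 243; total 451.
Option 2: {A}: #1→A 13·8=104, #2→A 5·24=120, #3→A 15·6=90, #4→A 15·16=240. Service 554; fixed 84; total 638.
Difference: |451 − 638| = 187.

Option 1 is cheaper by 187.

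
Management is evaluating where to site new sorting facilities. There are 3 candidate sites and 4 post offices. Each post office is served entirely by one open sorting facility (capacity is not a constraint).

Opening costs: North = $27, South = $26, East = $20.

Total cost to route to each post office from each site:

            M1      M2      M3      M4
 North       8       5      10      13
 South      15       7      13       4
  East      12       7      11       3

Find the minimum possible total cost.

Minimum total cost: 53

For any fixed open set, each post office goes to its cheapest open site; total = fixed + service.
{East}: M1→East 12, M2→East 7, M3→East 11, M4→East 3. Service 33; fixed 20; total 53.
{North}: service 36 + fixed 27 = 63
{South}: service 39 + fixed 26 = 65
{North, South, East}: M1→North 8, M2→North 5, M3→North 10, M4→East 3. Service 26; fixed 73; total 99.
No other subset beats 53.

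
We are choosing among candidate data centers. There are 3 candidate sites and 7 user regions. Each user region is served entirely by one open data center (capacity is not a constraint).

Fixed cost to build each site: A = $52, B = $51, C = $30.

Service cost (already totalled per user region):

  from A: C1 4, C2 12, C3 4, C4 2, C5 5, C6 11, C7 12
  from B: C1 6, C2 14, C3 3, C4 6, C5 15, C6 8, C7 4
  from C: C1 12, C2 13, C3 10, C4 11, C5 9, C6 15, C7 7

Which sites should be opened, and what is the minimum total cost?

Open A only; minimum total cost 102.

For any fixed open set, each user region goes to its cheapest open site; total = fixed + service.
{A}: C1→A 4, C2→A 12, C3→A 4, C4→A 2, C5→A 5, C6→A 11, C7→A 12. Service 50; fixed 52; total 102.
{B}: C1→B 6, C2→B 14, C3→B 3, C4→B 6, C5→B 15, C6→B 8, C7→B 4. Service 56; fixed 51; total 107.
{C}: C1→C 12, C2→C 13, C3→C 10, C4→C 11, C5→C 9, C6→C 15, C7→C 7. Service 77; fixed 30; total 107.
{A, B, C}: service 38 + fixed 133 = 171
No other subset beats 102.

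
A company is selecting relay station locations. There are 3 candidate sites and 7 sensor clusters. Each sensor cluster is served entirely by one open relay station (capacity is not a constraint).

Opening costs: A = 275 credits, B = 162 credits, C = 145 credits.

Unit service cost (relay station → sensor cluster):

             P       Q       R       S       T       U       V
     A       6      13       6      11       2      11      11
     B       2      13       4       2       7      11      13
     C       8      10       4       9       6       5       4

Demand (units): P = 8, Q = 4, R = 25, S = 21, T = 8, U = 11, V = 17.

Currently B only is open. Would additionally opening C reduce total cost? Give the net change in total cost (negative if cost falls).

Current service cost with {B}: 608.
Adding C: each sensor cluster re-picks its cheapest; new service cost 369, saving 239.
Extra fixed cost: 145. Net change = 145 − 239 = -94.
(Totals: 770 → 676.)

Yes — net change −94 (cost falls by 94).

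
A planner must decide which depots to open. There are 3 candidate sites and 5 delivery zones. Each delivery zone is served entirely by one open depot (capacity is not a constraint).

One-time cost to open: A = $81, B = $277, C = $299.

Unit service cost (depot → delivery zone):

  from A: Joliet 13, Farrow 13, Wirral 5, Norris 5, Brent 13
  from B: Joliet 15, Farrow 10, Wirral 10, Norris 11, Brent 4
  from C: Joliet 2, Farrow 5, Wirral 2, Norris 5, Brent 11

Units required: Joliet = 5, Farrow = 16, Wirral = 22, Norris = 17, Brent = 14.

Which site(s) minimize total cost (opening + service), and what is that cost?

Open C only; minimum total cost 672.

For any fixed open set, each delivery zone goes to its cheapest open site; total = fixed + service.
{C}: Joliet→C 2·5=10, Farrow→C 5·16=80, Wirral→C 2·22=44, Norris→C 5·17=85, Brent→C 11·14=154. Service 373; fixed 299; total 672.
{A}: Joliet→A 13·5=65, Farrow→A 13·16=208, Wirral→A 5·22=110, Norris→A 5·17=85, Brent→A 13·14=182. Service 650; fixed 81; total 731.
{A, C}: service 373 + fixed 380 = 753
{A, B, C}: service 275 + fixed 657 = 932
No other subset beats 672.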